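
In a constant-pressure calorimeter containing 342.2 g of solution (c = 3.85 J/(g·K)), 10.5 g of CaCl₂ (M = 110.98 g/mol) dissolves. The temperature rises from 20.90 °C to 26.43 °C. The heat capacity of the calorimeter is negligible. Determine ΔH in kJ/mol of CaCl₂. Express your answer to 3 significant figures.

ΔH = -77.0 kJ/mol

|ΔT| = |26.43 − 20.90| = 5.53 °C
|q_surr| = (342.2 × 3.85) × 5.53 = 1317.47 × 5.53 = 7286 J
n(CaCl₂) = 10.5 / 110.98 = 0.09461 mol
Temperature rose, so q_rxn = −|q_surr| = -7.286 kJ
ΔH = q_rxn / n = -77.01 kJ/mol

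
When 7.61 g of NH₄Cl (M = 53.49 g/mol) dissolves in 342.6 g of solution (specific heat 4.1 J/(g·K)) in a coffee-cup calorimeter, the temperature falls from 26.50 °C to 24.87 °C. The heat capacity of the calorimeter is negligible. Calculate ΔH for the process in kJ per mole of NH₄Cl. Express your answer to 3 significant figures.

|ΔT| = |24.87 − 26.50| = 1.63 °C
|q_surr| = (342.6 × 4.1) × 1.63 = 1404.66 × 1.63 = 2290 J
n(NH₄Cl) = 7.61 / 53.49 = 0.1423 mol
Temperature fell, so q_rxn = +|q_surr| = 2.290 kJ
ΔH = q_rxn / n = 16.09 kJ/mol

ΔH = 16.1 kJ/mol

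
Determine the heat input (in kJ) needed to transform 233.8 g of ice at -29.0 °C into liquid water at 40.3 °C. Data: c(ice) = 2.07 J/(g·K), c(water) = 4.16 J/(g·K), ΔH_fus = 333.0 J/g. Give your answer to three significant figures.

q = 131 kJ

q1 (heat ice -29.0→0.0 °C): 233.8 × 2.07 × 29.0 = 14035 J
q2 (melt at 0 °C): 233.8 × 333.0 = 77855 J
q3 (heat water 0.0→40.3 °C): 233.8 × 4.16 × 40.3 = 39196 J
Total: 14035 + 77855 + 39196 = 131086 J = 131 kJ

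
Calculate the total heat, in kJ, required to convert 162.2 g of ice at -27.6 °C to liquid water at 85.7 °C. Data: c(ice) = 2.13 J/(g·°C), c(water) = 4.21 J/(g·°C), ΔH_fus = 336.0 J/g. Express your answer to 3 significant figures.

q1 (heat ice -27.6→0.0 °C): 162.2 × 2.13 × 27.6 = 9535 J
q2 (melt at 0 °C): 162.2 × 336.0 = 54499 J
q3 (heat water 0.0→85.7 °C): 162.2 × 4.21 × 85.7 = 58521 J
Total: 9535 + 54499 + 58521 = 122555 J = 123 kJ

q = 123 kJ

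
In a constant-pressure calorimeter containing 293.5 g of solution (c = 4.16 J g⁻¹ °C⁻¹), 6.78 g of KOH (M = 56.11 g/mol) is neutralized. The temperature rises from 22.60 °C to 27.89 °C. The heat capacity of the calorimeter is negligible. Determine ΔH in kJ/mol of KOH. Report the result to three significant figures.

ΔH = -53.5 kJ/mol

|ΔT| = |27.89 − 22.60| = 5.29 °C
|q_surr| = (293.5 × 4.16) × 5.29 = 1220.96 × 5.29 = 6459 J
n(KOH) = 6.78 / 56.11 = 0.1208 mol
Temperature rose, so q_rxn = −|q_surr| = -6.459 kJ
ΔH = q_rxn / n = -53.47 kJ/mol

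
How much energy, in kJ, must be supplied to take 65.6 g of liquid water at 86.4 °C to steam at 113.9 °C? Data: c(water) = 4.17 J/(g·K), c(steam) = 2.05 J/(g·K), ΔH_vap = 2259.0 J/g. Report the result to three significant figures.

q = 154 kJ

q1 (heat water 86.4→100.0 °C): 65.6 × 4.17 × 13.6 = 3720 J
q2 (vaporize at 100 °C): 65.6 × 2259.0 = 148190 J
q3 (heat steam 100.0→113.9 °C): 65.6 × 2.05 × 13.9 = 1869 J
Total: 3720 + 148190 + 1869 = 153779 J = 154 kJ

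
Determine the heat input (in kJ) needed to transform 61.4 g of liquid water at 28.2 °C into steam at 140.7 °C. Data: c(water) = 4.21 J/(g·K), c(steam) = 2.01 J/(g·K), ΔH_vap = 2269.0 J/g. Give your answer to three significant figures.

q = 163 kJ

q1 (heat water 28.2→100.0 °C): 61.4 × 4.21 × 71.8 = 18560 J
q2 (vaporize at 100 °C): 61.4 × 2269.0 = 139317 J
q3 (heat steam 100.0→140.7 °C): 61.4 × 2.01 × 40.7 = 5023 J
Total: 18560 + 139317 + 5023 = 162900 J = 163 kJ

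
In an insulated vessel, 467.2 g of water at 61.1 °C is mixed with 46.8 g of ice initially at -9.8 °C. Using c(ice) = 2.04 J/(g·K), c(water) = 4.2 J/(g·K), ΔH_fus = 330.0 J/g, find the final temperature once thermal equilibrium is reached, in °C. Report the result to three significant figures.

Heat to bring ice to 0 °C and melt it: q₁ = 46.8×2.04×9.8 + 46.8×330.0 = 16380 J
Heat the water can supply cooling to 0 °C: 467.2×4.2×61.1 = 119893 J > q₁, so all ice melts.
Energy balance: 467.2×4.2×(61.1 − T) = 16380 + 46.8×4.2×(T − 0)
1962.24(61.1 − T) = 16380 + 196.56 T
119893 − 16380 = 2158.80 T
T = 103513 / 2158.80 = 47.949 °C

T_f = 47.9 °C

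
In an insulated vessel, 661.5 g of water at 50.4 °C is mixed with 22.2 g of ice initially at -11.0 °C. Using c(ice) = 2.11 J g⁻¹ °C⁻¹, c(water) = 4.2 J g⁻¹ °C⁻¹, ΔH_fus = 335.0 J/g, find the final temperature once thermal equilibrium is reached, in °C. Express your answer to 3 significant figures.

T_f = 46.0 °C

Heat to bring ice to 0 °C and melt it: q₁ = 22.2×2.11×11.0 + 22.2×335.0 = 7952.3 J
Heat the water can supply cooling to 0 °C: 661.5×4.2×50.4 = 140026 J > q₁, so all ice melts.
Energy balance: 661.5×4.2×(50.4 − T) = 7952.3 + 22.2×4.2×(T − 0)
2778.3(50.4 − T) = 7952.3 + 93.24 T
140026 − 7952.3 = 2871.54 T
T = 132073.7 / 2871.54 = 45.99 °C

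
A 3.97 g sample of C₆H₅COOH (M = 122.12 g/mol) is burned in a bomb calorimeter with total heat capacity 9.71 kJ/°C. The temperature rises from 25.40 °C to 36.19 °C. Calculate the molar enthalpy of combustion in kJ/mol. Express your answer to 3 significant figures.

ΔH = -3220 kJ/mol

ΔT = 36.19 − 25.40 = 10.79 °C
q_cal = C_cal × ΔT = 9.71 × 10.79 = 104.7709 kJ
n = 3.97 / 122.12 = 0.03251 mol
q_rxn = −q_cal = -104.7709 kJ
ΔH = -104.7709 / 0.03251 = -3223 kJ/mol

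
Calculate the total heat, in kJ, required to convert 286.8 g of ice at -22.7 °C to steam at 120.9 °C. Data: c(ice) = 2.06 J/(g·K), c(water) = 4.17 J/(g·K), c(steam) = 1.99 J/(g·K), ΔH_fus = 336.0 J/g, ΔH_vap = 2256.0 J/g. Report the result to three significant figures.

q1 (heat ice -22.7→0.0 °C): 286.8 × 2.06 × 22.7 = 13411 J
q2 (melt at 0 °C): 286.8 × 336.0 = 96365 J
q3 (heat water 0.0→100.0 °C): 286.8 × 4.17 × 100.0 = 119596 J
q4 (vaporize at 100 °C): 286.8 × 2256.0 = 647021 J
q5 (heat steam 100.0→120.9 °C): 286.8 × 1.99 × 20.9 = 11928 J
Total: 13411 + 96365 + 119596 + 647021 + 11928 = 888321 J = 888 kJ

q = 888 kJ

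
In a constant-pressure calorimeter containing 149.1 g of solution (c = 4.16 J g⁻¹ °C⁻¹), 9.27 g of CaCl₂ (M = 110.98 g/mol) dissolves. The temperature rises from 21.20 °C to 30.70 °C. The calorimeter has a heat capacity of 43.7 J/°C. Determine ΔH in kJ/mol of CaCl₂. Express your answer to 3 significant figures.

ΔH = -75.5 kJ/mol

|ΔT| = |30.70 − 21.20| = 9.50 °C
|q_surr| = (149.1 × 4.16 + 43.7) × 9.50 = 663.956 × 9.50 = 6308 J
n(CaCl₂) = 9.27 / 110.98 = 0.08353 mol
Temperature rose, so q_rxn = −|q_surr| = -6.308 kJ
ΔH = q_rxn / n = -75.52 kJ/mol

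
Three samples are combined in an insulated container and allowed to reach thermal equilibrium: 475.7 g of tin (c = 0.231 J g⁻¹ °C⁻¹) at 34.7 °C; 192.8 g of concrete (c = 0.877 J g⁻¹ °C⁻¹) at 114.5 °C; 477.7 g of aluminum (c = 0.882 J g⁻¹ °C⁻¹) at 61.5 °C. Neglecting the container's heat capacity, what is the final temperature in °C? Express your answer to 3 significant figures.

Σ mᵢcᵢ(T − Tᵢ) = 0  ⇒  T = Σ mᵢcᵢTᵢ / Σ mᵢcᵢ
Σ mᵢcᵢ = 475.7×0.231 + 192.8×0.877 + 477.7×0.882 = 700.3037
Σ mᵢcᵢTᵢ = 109.8867×34.7 + 169.0856×114.5 + 421.3314×61.5 = 49085
T = 49085 / 700.3037 = 70.09 °C

T_f = 70.1 °C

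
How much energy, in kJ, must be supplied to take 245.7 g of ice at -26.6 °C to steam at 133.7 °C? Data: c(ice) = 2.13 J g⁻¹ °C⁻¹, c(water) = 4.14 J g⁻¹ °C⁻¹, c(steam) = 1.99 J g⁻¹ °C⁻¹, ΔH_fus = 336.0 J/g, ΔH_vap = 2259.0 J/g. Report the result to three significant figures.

q = 770 kJ

q1 (heat ice -26.6→0.0 °C): 245.7 × 2.13 × 26.6 = 13921 J
q2 (melt at 0 °C): 245.7 × 336.0 = 82555 J
q3 (heat water 0.0→100.0 °C): 245.7 × 4.14 × 100.0 = 101720 J
q4 (vaporize at 100 °C): 245.7 × 2259.0 = 555036 J
q5 (heat steam 100.0→133.7 °C): 245.7 × 1.99 × 33.7 = 16477 J
Total: 13921 + 82555 + 101720 + 555036 + 16477 = 769709 J = 770 kJ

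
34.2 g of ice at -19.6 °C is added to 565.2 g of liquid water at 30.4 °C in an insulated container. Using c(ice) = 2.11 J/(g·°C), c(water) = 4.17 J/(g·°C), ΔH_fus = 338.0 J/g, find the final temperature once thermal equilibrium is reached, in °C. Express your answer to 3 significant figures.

Heat to bring ice to 0 °C and melt it: q₁ = 34.2×2.11×19.6 + 34.2×338.0 = 12974 J
Heat the water can supply cooling to 0 °C: 565.2×4.17×30.4 = 71649.3 J > q₁, so all ice melts.
Energy balance: 565.2×4.17×(30.4 − T) = 12974 + 34.2×4.17×(T − 0)
2356.884(30.4 − T) = 12974 + 142.614 T
71649.3 − 12974 = 2499.498 T
T = 58675.3 / 2499.498 = 23.47 °C

T_f = 23.5 °C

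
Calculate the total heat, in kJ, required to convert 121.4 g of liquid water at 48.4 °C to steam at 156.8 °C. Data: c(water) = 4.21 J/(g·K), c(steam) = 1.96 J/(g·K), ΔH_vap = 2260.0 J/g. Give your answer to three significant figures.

q1 (heat water 48.4→100.0 °C): 121.4 × 4.21 × 51.6 = 26372 J
q2 (vaporize at 100 °C): 121.4 × 2260.0 = 274364 J
q3 (heat steam 100.0→156.8 °C): 121.4 × 1.96 × 56.8 = 13515 J
Total: 26372 + 274364 + 13515 = 314251 J = 314 kJ

q = 314 kJ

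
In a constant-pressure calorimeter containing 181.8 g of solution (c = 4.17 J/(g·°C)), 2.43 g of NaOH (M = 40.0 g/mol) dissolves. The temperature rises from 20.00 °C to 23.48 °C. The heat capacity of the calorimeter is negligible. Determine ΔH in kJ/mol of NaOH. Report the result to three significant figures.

ΔH = -43.4 kJ/mol

|ΔT| = |23.48 − 20.00| = 3.48 °C
|q_surr| = (181.8 × 4.17) × 3.48 = 758.106 × 3.48 = 2638 J
n(NaOH) = 2.43 / 40.0 = 0.06075 mol
Temperature rose, so q_rxn = −|q_surr| = -2.638 kJ
ΔH = q_rxn / n = -43.42 kJ/mol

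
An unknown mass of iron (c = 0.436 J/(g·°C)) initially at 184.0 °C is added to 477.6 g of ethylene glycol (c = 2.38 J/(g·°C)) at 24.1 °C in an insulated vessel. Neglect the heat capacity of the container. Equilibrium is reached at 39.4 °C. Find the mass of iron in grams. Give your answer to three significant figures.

m = 276 g

q_gained = (477.6 × 2.38) × (39.4 − 24.1) = 17390 J
q_lost = m × 0.436 × (184.0 − 39.4) = 63.0456 m
m = 17390 / 63.0456 = 276 g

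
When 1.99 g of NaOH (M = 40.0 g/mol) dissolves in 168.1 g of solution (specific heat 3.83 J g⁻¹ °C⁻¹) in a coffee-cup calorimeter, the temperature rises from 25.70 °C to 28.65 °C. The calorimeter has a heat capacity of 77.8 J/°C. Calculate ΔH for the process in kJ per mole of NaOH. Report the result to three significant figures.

|ΔT| = |28.65 − 25.70| = 2.95 °C
|q_surr| = (168.1 × 3.83 + 77.8) × 2.95 = 721.623 × 2.95 = 2129 J
n(NaOH) = 1.99 / 40.0 = 0.04975 mol
Temperature rose, so q_rxn = −|q_surr| = -2.129 kJ
ΔH = q_rxn / n = -42.79 kJ/mol

ΔH = -42.8 kJ/mol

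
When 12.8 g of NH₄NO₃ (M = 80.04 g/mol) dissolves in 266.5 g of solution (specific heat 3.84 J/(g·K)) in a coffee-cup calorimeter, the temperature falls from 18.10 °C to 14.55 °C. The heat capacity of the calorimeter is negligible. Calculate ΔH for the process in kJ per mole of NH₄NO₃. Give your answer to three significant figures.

ΔH = 22.7 kJ/mol

|ΔT| = |14.55 − 18.10| = 3.55 °C
|q_surr| = (266.5 × 3.84) × 3.55 = 1023.36 × 3.55 = 3633 J
n(NH₄NO₃) = 12.8 / 80.04 = 0.1599 mol
Temperature fell, so q_rxn = +|q_surr| = 3.633 kJ
ΔH = q_rxn / n = 22.72 kJ/mol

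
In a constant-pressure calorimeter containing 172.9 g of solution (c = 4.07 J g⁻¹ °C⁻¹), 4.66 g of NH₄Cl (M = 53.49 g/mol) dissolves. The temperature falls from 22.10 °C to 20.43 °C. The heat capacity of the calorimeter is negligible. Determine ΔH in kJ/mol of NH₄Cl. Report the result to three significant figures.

ΔH = 13.5 kJ/mol

|ΔT| = |20.43 − 22.10| = 1.67 °C
|q_surr| = (172.9 × 4.07) × 1.67 = 703.703 × 1.67 = 1175 J
n(NH₄Cl) = 4.66 / 53.49 = 0.08712 mol
Temperature fell, so q_rxn = +|q_surr| = 1.175 kJ
ΔH = q_rxn / n = 13.49 kJ/mol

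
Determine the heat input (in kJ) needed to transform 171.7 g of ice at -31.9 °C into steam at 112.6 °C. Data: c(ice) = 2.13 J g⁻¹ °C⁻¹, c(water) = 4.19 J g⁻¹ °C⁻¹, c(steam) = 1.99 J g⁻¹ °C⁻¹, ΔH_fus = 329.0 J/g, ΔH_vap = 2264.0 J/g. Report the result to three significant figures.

q = 533 kJ

q1 (heat ice -31.9→0.0 °C): 171.7 × 2.13 × 31.9 = 11666 J
q2 (melt at 0 °C): 171.7 × 329.0 = 56489 J
q3 (heat water 0.0→100.0 °C): 171.7 × 4.19 × 100.0 = 71942 J
q4 (vaporize at 100 °C): 171.7 × 2264.0 = 388729 J
q5 (heat steam 100.0→112.6 °C): 171.7 × 1.99 × 12.6 = 4305 J
Total: 11666 + 56489 + 71942 + 388729 + 4305 = 533131 J = 533 kJ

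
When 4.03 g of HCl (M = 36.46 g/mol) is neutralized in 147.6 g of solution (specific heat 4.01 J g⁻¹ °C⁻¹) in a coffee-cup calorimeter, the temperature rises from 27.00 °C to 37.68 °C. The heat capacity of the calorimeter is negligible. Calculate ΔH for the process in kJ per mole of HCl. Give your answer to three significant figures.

ΔH = -57.2 kJ/mol

|ΔT| = |37.68 − 27.00| = 10.68 °C
|q_surr| = (147.6 × 4.01) × 10.68 = 591.876 × 10.68 = 6321 J
n(HCl) = 4.03 / 36.46 = 0.1105 mol
Temperature rose, so q_rxn = −|q_surr| = -6.321 kJ
ΔH = q_rxn / n = -57.20 kJ/mol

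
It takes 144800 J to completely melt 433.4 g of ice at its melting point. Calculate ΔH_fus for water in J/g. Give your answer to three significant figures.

ΔH_fus = q / m = 144800 / 433.4 = 334 J/g

ΔH_fus = 334 J/g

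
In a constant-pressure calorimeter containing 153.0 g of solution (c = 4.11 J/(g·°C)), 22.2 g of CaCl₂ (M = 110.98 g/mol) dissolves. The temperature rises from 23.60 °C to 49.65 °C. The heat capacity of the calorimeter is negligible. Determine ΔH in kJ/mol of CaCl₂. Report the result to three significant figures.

|ΔT| = |49.65 − 23.60| = 26.05 °C
|q_surr| = (153.0 × 4.11) × 26.05 = 628.83 × 26.05 = 16380 J
n(CaCl₂) = 22.2 / 110.98 = 0.2000 mol
Temperature rose, so q_rxn = −|q_surr| = -16.38 kJ
ΔH = q_rxn / n = -81.90 kJ/mol

ΔH = -81.9 kJ/mol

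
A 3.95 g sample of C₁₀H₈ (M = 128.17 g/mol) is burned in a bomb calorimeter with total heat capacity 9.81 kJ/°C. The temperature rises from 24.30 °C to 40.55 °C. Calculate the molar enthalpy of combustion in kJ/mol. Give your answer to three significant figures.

ΔT = 40.55 − 24.30 = 16.25 °C
q_cal = C_cal × ΔT = 9.81 × 16.25 = 159.4125 kJ
n = 3.95 / 128.17 = 0.03082 mol
q_rxn = −q_cal = -159.4125 kJ
ΔH = -159.4125 / 0.03082 = -5172 kJ/mol

ΔH = -5170 kJ/mol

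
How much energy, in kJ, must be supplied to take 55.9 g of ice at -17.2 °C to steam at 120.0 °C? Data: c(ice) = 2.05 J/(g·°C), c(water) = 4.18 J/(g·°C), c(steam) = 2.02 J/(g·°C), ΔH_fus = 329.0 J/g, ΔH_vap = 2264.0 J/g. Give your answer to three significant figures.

q1 (heat ice -17.2→0.0 °C): 55.9 × 2.05 × 17.2 = 1971 J
q2 (melt at 0 °C): 55.9 × 329.0 = 18391 J
q3 (heat water 0.0→100.0 °C): 55.9 × 4.18 × 100.0 = 23366 J
q4 (vaporize at 100 °C): 55.9 × 2264.0 = 126558 J
q5 (heat steam 100.0→120.0 °C): 55.9 × 2.02 × 20.0 = 2258 J
Total: 1971 + 18391 + 23366 + 126558 + 2258 = 172544 J = 173 kJ

q = 173 kJ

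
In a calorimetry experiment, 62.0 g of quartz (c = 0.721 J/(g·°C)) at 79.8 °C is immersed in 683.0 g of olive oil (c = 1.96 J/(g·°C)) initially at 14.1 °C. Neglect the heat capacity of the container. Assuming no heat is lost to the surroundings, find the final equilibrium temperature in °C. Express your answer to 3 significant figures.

Heat lost by quartz = heat gained by olive oil.
(62.0)(0.721)(79.8 − T) = (683.0)(1.96)(T − 14.1)
44.702 (79.8 − T) = 1338.68 (T − 14.1)
3567.2 − 44.702 T = 1338.68 T − 18875
22442.2 = 1383.382 T
T = 16.22 °C

T_f = 16.2 °C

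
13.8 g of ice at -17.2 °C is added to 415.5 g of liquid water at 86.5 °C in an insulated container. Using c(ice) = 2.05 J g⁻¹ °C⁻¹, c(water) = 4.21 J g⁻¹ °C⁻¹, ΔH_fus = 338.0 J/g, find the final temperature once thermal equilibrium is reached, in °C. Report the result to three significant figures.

Heat to bring ice to 0 °C and melt it: q₁ = 13.8×2.05×17.2 + 13.8×338.0 = 5151.0 J
Heat the water can supply cooling to 0 °C: 415.5×4.21×86.5 = 151311 J > q₁, so all ice melts.
Energy balance: 415.5×4.21×(86.5 − T) = 5151.0 + 13.8×4.21×(T − 0)
1749.255(86.5 − T) = 5151.0 + 58.098 T
151311 − 5151.0 = 1807.353 T
T = 146160.0 / 1807.353 = 80.87 °C

T_f = 80.9 °C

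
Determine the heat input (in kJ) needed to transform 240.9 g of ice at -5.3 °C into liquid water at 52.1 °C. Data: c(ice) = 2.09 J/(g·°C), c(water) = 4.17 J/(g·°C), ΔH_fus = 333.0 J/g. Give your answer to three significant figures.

q = 135 kJ

q1 (heat ice -5.3→0.0 °C): 240.9 × 2.09 × 5.3 = 2668 J
q2 (melt at 0 °C): 240.9 × 333.0 = 80220 J
q3 (heat water 0.0→52.1 °C): 240.9 × 4.17 × 52.1 = 52337 J
Total: 2668 + 80220 + 52337 = 135225 J = 135 kJ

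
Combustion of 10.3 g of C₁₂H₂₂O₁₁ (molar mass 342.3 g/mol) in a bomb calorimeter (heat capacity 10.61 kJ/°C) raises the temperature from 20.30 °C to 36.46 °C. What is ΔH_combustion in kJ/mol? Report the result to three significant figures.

ΔH = -5700 kJ/mol

ΔT = 36.46 − 20.30 = 16.16 °C
q_cal = C_cal × ΔT = 10.61 × 16.16 = 171.4576 kJ
n = 10.3 / 342.3 = 0.03009 mol
q_rxn = −q_cal = -171.4576 kJ
ΔH = -171.4576 / 0.03009 = -5698 kJ/mol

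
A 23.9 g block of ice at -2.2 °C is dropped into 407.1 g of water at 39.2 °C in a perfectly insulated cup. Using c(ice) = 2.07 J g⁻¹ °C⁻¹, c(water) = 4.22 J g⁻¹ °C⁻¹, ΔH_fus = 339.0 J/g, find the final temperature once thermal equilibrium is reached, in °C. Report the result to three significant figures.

T_f = 32.5 °C

Heat to bring ice to 0 °C and melt it: q₁ = 23.9×2.07×2.2 + 23.9×339.0 = 8210.9 J
Heat the water can supply cooling to 0 °C: 407.1×4.22×39.2 = 67344.1 J > q₁, so all ice melts.
Energy balance: 407.1×4.22×(39.2 − T) = 8210.9 + 23.9×4.22×(T − 0)
1717.962(39.2 − T) = 8210.9 + 100.858 T
67344.1 − 8210.9 = 1818.820 T
T = 59133.2 / 1818.820 = 32.51 °C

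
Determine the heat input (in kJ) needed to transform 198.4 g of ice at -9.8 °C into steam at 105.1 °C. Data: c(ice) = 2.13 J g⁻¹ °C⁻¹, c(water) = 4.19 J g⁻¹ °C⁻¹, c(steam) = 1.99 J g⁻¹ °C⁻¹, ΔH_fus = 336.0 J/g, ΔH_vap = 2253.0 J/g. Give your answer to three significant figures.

q1 (heat ice -9.8→0.0 °C): 198.4 × 2.13 × 9.8 = 4141 J
q2 (melt at 0 °C): 198.4 × 336.0 = 66662 J
q3 (heat water 0.0→100.0 °C): 198.4 × 4.19 × 100.0 = 83130 J
q4 (vaporize at 100 °C): 198.4 × 2253.0 = 446995 J
q5 (heat steam 100.0→105.1 °C): 198.4 × 1.99 × 5.1 = 2014 J
Total: 4141 + 66662 + 83130 + 446995 + 2014 = 602942 J = 603 kJ

q = 603 kJ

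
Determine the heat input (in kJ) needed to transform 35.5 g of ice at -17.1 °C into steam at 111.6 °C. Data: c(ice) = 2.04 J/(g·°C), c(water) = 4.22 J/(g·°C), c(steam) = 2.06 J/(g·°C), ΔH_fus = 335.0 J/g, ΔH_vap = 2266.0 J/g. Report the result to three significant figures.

q = 109 kJ

q1 (heat ice -17.1→0.0 °C): 35.5 × 2.04 × 17.1 = 1238 J
q2 (melt at 0 °C): 35.5 × 335.0 = 11893 J
q3 (heat water 0.0→100.0 °C): 35.5 × 4.22 × 100.0 = 14981 J
q4 (vaporize at 100 °C): 35.5 × 2266.0 = 80443 J
q5 (heat steam 100.0→111.6 °C): 35.5 × 2.06 × 11.6 = 848 J
Total: 1238 + 11893 + 14981 + 80443 + 848 = 109403 J = 109 kJ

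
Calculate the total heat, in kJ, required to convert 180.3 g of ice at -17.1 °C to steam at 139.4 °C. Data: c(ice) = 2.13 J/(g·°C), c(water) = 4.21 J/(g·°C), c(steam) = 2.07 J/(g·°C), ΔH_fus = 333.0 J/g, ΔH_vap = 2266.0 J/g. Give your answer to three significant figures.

q = 566 kJ

q1 (heat ice -17.1→0.0 °C): 180.3 × 2.13 × 17.1 = 6567 J
q2 (melt at 0 °C): 180.3 × 333.0 = 60040 J
q3 (heat water 0.0→100.0 °C): 180.3 × 4.21 × 100.0 = 75906 J
q4 (vaporize at 100 °C): 180.3 × 2266.0 = 408560 J
q5 (heat steam 100.0→139.4 °C): 180.3 × 2.07 × 39.4 = 14705 J
Total: 6567 + 60040 + 75906 + 408560 + 14705 = 565778 J = 566 kJ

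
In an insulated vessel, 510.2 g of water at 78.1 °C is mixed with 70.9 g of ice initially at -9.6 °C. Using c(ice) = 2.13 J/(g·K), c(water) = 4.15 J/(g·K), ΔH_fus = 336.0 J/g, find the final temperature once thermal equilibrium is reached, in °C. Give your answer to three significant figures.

Heat to bring ice to 0 °C and melt it: q₁ = 70.9×2.13×9.6 + 70.9×336.0 = 25272 J
Heat the water can supply cooling to 0 °C: 510.2×4.15×78.1 = 165363 J > q₁, so all ice melts.
Energy balance: 510.2×4.15×(78.1 − T) = 25272 + 70.9×4.15×(T − 0)
2117.33(78.1 − T) = 25272 + 294.235 T
165363 − 25272 = 2411.565 T
T = 140091 / 2411.565 = 58.09 °C

T_f = 58.1 °C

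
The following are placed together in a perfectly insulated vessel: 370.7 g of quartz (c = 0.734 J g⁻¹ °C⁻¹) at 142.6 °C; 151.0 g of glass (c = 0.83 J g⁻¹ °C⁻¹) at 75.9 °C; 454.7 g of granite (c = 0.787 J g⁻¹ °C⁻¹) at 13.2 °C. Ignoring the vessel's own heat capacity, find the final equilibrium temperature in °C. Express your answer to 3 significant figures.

Σ mᵢcᵢ(T − Tᵢ) = 0  ⇒  T = Σ mᵢcᵢTᵢ / Σ mᵢcᵢ
Σ mᵢcᵢ = 370.7×0.734 + 151.0×0.83 + 454.7×0.787 = 755.2727
Σ mᵢcᵢTᵢ = 272.0938×142.6 + 125.33×75.9 + 357.8489×13.2 = 53037
T = 53037 / 755.2727 = 70.22 °C

T_f = 70.2 °C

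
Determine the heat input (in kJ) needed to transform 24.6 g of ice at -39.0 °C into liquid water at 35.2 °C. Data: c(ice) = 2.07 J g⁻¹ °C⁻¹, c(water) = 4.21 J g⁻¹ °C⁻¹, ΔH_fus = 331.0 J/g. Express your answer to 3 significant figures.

q1 (heat ice -39.0→0.0 °C): 24.6 × 2.07 × 39.0 = 1986 J
q2 (melt at 0 °C): 24.6 × 331.0 = 8143 J
q3 (heat water 0.0→35.2 °C): 24.6 × 4.21 × 35.2 = 3646 J
Total: 1986 + 8143 + 3646 = 13775 J = 13.8 kJ

q = 13.8 kJ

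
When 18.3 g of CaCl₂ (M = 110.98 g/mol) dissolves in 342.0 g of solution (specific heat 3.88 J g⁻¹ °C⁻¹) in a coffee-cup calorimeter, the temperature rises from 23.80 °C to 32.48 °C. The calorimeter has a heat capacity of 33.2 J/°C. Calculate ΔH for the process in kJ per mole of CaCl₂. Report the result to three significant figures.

|ΔT| = |32.48 − 23.80| = 8.68 °C
|q_surr| = (342.0 × 3.88 + 33.2) × 8.68 = 1360.16 × 8.68 = 11810 J
n(CaCl₂) = 18.3 / 110.98 = 0.1649 mol
Temperature rose, so q_rxn = −|q_surr| = -11.81 kJ
ΔH = q_rxn / n = -71.62 kJ/mol

ΔH = -71.6 kJ/mol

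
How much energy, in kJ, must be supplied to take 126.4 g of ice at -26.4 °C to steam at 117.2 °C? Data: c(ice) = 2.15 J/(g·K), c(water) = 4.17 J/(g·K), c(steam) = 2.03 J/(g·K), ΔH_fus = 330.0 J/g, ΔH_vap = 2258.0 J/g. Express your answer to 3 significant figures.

q = 391 kJ

q1 (heat ice -26.4→0.0 °C): 126.4 × 2.15 × 26.4 = 7174 J
q2 (melt at 0 °C): 126.4 × 330.0 = 41712 J
q3 (heat water 0.0→100.0 °C): 126.4 × 4.17 × 100.0 = 52709 J
q4 (vaporize at 100 °C): 126.4 × 2258.0 = 285411 J
q5 (heat steam 100.0→117.2 °C): 126.4 × 2.03 × 17.2 = 4413 J
Total: 7174 + 41712 + 52709 + 285411 + 4413 = 391419 J = 391 kJ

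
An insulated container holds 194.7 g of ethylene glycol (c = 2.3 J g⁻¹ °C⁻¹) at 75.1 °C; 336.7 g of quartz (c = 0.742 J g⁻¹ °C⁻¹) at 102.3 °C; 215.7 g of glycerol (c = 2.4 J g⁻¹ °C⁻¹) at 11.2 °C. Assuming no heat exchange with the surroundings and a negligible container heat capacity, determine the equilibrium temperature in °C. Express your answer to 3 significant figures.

T_f = 53.5 °C

Σ mᵢcᵢ(T − Tᵢ) = 0  ⇒  T = Σ mᵢcᵢTᵢ / Σ mᵢcᵢ
Σ mᵢcᵢ = 194.7×2.3 + 336.7×0.742 + 215.7×2.4 = 1215.3214
Σ mᵢcᵢTᵢ = 447.81×75.1 + 249.8314×102.3 + 517.68×11.2 = 64986
T = 64986 / 1215.3214 = 53.47 °C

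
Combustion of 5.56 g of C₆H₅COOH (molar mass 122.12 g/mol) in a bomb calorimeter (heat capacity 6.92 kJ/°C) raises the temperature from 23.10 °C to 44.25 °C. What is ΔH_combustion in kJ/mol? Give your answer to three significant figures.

ΔT = 44.25 − 23.10 = 21.15 °C
q_cal = C_cal × ΔT = 6.92 × 21.15 = 146.358 kJ
n = 5.56 / 122.12 = 0.04553 mol
q_rxn = −q_cal = -146.358 kJ
ΔH = -146.358 / 0.04553 = -3214.5 kJ/mol

ΔH = -3210 kJ/mol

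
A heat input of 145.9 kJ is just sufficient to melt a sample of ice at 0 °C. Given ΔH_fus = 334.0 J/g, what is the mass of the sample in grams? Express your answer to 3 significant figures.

m = 437 g

m = q / ΔH_fus = 145900 J / 334.0 J/g = 437 g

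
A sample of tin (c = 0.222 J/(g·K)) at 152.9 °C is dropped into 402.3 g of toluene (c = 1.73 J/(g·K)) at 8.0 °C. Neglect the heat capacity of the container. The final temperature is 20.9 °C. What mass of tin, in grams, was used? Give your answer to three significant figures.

q_gained = (402.3 × 1.73) × (20.9 − 8.0) = 8978 J
q_lost = m × 0.222 × (152.9 − 20.9) = 29.304 m
m = 8978 / 29.304 = 306 g

m = 306 g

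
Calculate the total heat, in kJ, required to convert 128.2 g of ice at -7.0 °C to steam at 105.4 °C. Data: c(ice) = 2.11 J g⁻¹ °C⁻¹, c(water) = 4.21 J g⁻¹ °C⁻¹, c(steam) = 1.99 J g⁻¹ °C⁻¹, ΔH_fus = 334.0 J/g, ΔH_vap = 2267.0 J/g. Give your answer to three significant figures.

q1 (heat ice -7.0→0.0 °C): 128.2 × 2.11 × 7.0 = 1894 J
q2 (melt at 0 °C): 128.2 × 334.0 = 42819 J
q3 (heat water 0.0→100.0 °C): 128.2 × 4.21 × 100.0 = 53972 J
q4 (vaporize at 100 °C): 128.2 × 2267.0 = 290629 J
q5 (heat steam 100.0→105.4 °C): 128.2 × 1.99 × 5.4 = 1378 J
Total: 1894 + 42819 + 53972 + 290629 + 1378 = 390692 J = 391 kJ

q = 391 kJ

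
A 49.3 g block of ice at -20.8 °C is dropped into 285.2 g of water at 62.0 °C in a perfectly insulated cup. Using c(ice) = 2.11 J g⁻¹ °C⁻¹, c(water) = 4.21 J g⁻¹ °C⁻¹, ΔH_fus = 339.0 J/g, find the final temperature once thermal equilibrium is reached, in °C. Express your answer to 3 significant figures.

Heat to bring ice to 0 °C and melt it: q₁ = 49.3×2.11×20.8 + 49.3×339.0 = 18876 J
Heat the water can supply cooling to 0 °C: 285.2×4.21×62.0 = 74442.9 J > q₁, so all ice melts.
Energy balance: 285.2×4.21×(62.0 − T) = 18876 + 49.3×4.21×(T − 0)
1200.692(62.0 − T) = 18876 + 207.553 T
74442.9 − 18876 = 1408.245 T
T = 55566.9 / 1408.245 = 39.46 °C

T_f = 39.5 °C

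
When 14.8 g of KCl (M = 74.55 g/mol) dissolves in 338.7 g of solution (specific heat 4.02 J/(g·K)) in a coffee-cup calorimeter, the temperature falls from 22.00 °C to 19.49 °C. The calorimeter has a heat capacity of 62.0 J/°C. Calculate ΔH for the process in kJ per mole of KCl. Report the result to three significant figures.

ΔH = 18.0 kJ/mol

|ΔT| = |19.49 − 22.00| = 2.51 °C
|q_surr| = (338.7 × 4.02 + 62.0) × 2.51 = 1423.574 × 2.51 = 3573 J
n(KCl) = 14.8 / 74.55 = 0.1985 mol
Temperature fell, so q_rxn = +|q_surr| = 3.573 kJ
ΔH = q_rxn / n = 18.00 kJ/mol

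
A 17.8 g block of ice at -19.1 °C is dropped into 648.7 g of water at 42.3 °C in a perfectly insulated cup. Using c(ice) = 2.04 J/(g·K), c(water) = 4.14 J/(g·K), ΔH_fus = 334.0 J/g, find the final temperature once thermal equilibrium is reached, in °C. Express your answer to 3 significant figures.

Heat to bring ice to 0 °C and melt it: q₁ = 17.8×2.04×19.1 + 17.8×334.0 = 6638.8 J
Heat the water can supply cooling to 0 °C: 648.7×4.14×42.3 = 113602 J > q₁, so all ice melts.
Energy balance: 648.7×4.14×(42.3 − T) = 6638.8 + 17.8×4.14×(T − 0)
2685.618(42.3 − T) = 6638.8 + 73.692 T
113602 − 6638.8 = 2759.310 T
T = 106963.2 / 2759.310 = 38.76 °C

T_f = 38.8 °C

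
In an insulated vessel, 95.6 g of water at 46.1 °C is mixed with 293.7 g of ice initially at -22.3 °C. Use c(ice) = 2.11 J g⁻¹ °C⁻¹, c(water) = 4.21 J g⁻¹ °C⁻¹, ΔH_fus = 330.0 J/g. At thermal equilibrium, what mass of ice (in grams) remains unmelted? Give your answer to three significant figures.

m_ice remaining = 279 g

Heat to warm all ice to 0 °C: 293.7×2.11×22.3 = 13819 J
Heat released by water cooling to 0 °C: 95.6×4.21×46.1 = 18554 J
18554 J < 13819 + 293.7×330.0 = 110740 J, so not all ice melts; final T = 0 °C.
Heat left for melting: 18554 − 13819 = 4735 J
Mass melted = 4735 / 330.0 = 14.35 g
Ice remaining = 293.7 − 14.35 = 279.35 g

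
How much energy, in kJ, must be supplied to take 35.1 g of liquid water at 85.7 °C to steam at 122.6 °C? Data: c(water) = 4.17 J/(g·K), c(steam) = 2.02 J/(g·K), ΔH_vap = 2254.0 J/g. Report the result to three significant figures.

q1 (heat water 85.7→100.0 °C): 35.1 × 4.17 × 14.3 = 2093 J
q2 (vaporize at 100 °C): 35.1 × 2254.0 = 79115 J
q3 (heat steam 100.0→122.6 °C): 35.1 × 2.02 × 22.6 = 1602 J
Total: 2093 + 79115 + 1602 = 82810 J = 82.8 kJ

q = 82.8 kJ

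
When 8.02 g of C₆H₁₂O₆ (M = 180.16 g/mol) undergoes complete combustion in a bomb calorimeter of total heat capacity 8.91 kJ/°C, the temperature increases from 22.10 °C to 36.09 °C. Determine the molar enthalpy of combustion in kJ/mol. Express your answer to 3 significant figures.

ΔT = 36.09 − 22.10 = 13.99 °C
q_cal = C_cal × ΔT = 8.91 × 13.99 = 124.6509 kJ
n = 8.02 / 180.16 = 0.04452 mol
q_rxn = −q_cal = -124.6509 kJ
ΔH = -124.6509 / 0.04452 = -2800 kJ/mol

ΔH = -2800 kJ/mol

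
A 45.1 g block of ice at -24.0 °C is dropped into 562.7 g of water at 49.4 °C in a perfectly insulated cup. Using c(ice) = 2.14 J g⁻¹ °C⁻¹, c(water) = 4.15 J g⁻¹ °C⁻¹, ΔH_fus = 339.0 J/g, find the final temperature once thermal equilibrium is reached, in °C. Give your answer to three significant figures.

T_f = 38.8 °C

Heat to bring ice to 0 °C and melt it: q₁ = 45.1×2.14×24.0 + 45.1×339.0 = 17605 J
Heat the water can supply cooling to 0 °C: 562.7×4.15×49.4 = 115359 J > q₁, so all ice melts.
Energy balance: 562.7×4.15×(49.4 − T) = 17605 + 45.1×4.15×(T − 0)
2335.205(49.4 − T) = 17605 + 187.165 T
115359 − 17605 = 2522.370 T
T = 97754 / 2522.370 = 38.75 °C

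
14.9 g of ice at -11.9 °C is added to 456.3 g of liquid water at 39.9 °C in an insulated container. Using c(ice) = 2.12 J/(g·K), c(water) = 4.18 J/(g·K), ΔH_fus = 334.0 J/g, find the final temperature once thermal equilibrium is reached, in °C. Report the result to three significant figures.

Heat to bring ice to 0 °C and melt it: q₁ = 14.9×2.12×11.9 + 14.9×334.0 = 5352.5 J
Heat the water can supply cooling to 0 °C: 456.3×4.18×39.9 = 76102.6 J > q₁, so all ice melts.
Energy balance: 456.3×4.18×(39.9 − T) = 5352.5 + 14.9×4.18×(T − 0)
1907.334(39.9 − T) = 5352.5 + 62.282 T
76102.6 − 5352.5 = 1969.616 T
T = 70750.1 / 1969.616 = 35.92 °C

T_f = 35.9 °C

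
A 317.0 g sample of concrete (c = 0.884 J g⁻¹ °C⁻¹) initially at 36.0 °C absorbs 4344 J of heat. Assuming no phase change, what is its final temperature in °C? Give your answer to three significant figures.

T_f = 51.5 °C

ΔT = q / (m c) = 4344 / (317.0 × 0.884) = 15.50 °C
T_f = 36.0 + 15.50 = 51.50 °C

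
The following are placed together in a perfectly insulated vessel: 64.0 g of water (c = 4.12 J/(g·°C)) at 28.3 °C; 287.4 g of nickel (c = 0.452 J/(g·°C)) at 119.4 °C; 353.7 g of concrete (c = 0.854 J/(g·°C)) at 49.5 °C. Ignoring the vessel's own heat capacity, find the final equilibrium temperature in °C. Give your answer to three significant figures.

Σ mᵢcᵢ(T − Tᵢ) = 0  ⇒  T = Σ mᵢcᵢTᵢ / Σ mᵢcᵢ
Σ mᵢcᵢ = 64.0×4.12 + 287.4×0.452 + 353.7×0.854 = 695.6446
Σ mᵢcᵢTᵢ = 263.68×28.3 + 129.9048×119.4 + 302.0598×49.5 = 37925
T = 37925 / 695.6446 = 54.52 °C

T_f = 54.5 °C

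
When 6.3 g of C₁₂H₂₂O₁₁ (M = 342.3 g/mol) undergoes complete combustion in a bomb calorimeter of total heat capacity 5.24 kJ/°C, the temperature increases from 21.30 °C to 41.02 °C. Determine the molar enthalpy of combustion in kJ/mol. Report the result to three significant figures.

ΔT = 41.02 − 21.30 = 19.72 °C
q_cal = C_cal × ΔT = 5.24 × 19.72 = 103.3328 kJ
n = 6.3 / 342.3 = 0.018405 mol
q_rxn = −q_cal = -103.3328 kJ
ΔH = -103.3328 / 0.018405 = -5614 kJ/mol

ΔH = -5610 kJ/mol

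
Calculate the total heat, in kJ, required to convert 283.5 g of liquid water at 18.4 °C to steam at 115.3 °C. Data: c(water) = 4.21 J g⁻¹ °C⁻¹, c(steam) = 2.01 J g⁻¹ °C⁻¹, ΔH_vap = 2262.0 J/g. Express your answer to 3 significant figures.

q1 (heat water 18.4→100.0 °C): 283.5 × 4.21 × 81.6 = 97392 J
q2 (vaporize at 100 °C): 283.5 × 2262.0 = 641277 J
q3 (heat steam 100.0→115.3 °C): 283.5 × 2.01 × 15.3 = 8718 J
Total: 97392 + 641277 + 8718 = 747387 J = 747 kJ

q = 747 kJ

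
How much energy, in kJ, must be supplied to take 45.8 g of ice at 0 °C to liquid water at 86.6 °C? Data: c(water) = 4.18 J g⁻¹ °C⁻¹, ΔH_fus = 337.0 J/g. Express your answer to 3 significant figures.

q1 (melt at 0 °C): 45.8 × 337.0 = 15435 J
q2 (heat water 0.0→86.6 °C): 45.8 × 4.18 × 86.6 = 16579 J
Total: 15435 + 16579 = 32014 J = 32.0 kJ

q = 32.0 kJ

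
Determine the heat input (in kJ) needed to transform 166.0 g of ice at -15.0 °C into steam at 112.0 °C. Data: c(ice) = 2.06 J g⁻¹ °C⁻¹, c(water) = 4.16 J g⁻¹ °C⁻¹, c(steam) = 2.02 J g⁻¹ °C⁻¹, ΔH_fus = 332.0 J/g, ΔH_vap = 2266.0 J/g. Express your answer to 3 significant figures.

q1 (heat ice -15.0→0.0 °C): 166.0 × 2.06 × 15.0 = 5129 J
q2 (melt at 0 °C): 166.0 × 332.0 = 55112 J
q3 (heat water 0.0→100.0 °C): 166.0 × 4.16 × 100.0 = 69056 J
q4 (vaporize at 100 °C): 166.0 × 2266.0 = 376156 J
q5 (heat steam 100.0→112.0 °C): 166.0 × 2.02 × 12.0 = 4024 J
Total: 5129 + 55112 + 69056 + 376156 + 4024 = 509477 J = 509 kJ

q = 509 kJ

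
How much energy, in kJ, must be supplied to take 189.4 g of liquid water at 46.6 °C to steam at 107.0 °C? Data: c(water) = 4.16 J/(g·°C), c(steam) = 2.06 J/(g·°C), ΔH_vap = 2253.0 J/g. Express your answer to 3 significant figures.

q = 472 kJ

q1 (heat water 46.6→100.0 °C): 189.4 × 4.16 × 53.4 = 42074 J
q2 (vaporize at 100 °C): 189.4 × 2253.0 = 426718 J
q3 (heat steam 100.0→107.0 °C): 189.4 × 2.06 × 7.0 = 2731 J
Total: 42074 + 426718 + 2731 = 471523 J = 472 kJ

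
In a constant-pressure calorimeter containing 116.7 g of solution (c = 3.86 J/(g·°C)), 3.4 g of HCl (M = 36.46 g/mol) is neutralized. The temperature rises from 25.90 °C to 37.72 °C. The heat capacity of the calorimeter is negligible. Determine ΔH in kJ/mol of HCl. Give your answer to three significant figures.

|ΔT| = |37.72 − 25.90| = 11.82 °C
|q_surr| = (116.7 × 3.86) × 11.82 = 450.462 × 11.82 = 5324 J
n(HCl) = 3.4 / 36.46 = 0.09325 mol
Temperature rose, so q_rxn = −|q_surr| = -5.324 kJ
ΔH = q_rxn / n = -57.09 kJ/mol

ΔH = -57.1 kJ/mol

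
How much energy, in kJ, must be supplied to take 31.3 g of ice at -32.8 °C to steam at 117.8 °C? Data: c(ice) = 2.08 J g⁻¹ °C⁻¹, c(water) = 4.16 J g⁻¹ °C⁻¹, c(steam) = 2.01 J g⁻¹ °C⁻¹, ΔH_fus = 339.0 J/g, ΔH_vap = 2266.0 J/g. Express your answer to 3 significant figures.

q = 97.8 kJ

q1 (heat ice -32.8→0.0 °C): 31.3 × 2.08 × 32.8 = 2135 J
q2 (melt at 0 °C): 31.3 × 339.0 = 10611 J
q3 (heat water 0.0→100.0 °C): 31.3 × 4.16 × 100.0 = 13021 J
q4 (vaporize at 100 °C): 31.3 × 2266.0 = 70926 J
q5 (heat steam 100.0→117.8 °C): 31.3 × 2.01 × 17.8 = 1120 J
Total: 2135 + 10611 + 13021 + 70926 + 1120 = 97813 J = 97.8 kJ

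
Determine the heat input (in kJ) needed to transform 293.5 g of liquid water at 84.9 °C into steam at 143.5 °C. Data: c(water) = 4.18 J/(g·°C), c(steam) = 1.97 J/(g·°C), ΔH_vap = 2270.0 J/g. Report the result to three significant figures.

q1 (heat water 84.9→100.0 °C): 293.5 × 4.18 × 15.1 = 18525 J
q2 (vaporize at 100 °C): 293.5 × 2270.0 = 666245 J
q3 (heat steam 100.0→143.5 °C): 293.5 × 1.97 × 43.5 = 25151 J
Total: 18525 + 666245 + 25151 = 709921 J = 710 kJ

q = 710 kJ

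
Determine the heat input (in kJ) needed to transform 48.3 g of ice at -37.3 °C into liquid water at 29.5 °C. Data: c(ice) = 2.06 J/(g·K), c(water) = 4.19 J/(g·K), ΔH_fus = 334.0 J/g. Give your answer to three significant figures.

q = 25.8 kJ

q1 (heat ice -37.3→0.0 °C): 48.3 × 2.06 × 37.3 = 3711 J
q2 (melt at 0 °C): 48.3 × 334.0 = 16132 J
q3 (heat water 0.0→29.5 °C): 48.3 × 4.19 × 29.5 = 5970 J
Total: 3711 + 16132 + 5970 = 25813 J = 25.8 kJ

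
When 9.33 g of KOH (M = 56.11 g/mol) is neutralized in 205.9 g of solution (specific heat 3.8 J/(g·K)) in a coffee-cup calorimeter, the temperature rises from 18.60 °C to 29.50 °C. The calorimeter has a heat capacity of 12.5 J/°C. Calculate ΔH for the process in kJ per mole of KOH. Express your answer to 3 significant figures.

ΔH = -52.1 kJ/mol

|ΔT| = |29.50 − 18.60| = 10.90 °C
|q_surr| = (205.9 × 3.8 + 12.5) × 10.90 = 794.92 × 10.90 = 8665 J
n(KOH) = 9.33 / 56.11 = 0.1663 mol
Temperature rose, so q_rxn = −|q_surr| = -8.665 kJ
ΔH = q_rxn / n = -52.10 kJ/mol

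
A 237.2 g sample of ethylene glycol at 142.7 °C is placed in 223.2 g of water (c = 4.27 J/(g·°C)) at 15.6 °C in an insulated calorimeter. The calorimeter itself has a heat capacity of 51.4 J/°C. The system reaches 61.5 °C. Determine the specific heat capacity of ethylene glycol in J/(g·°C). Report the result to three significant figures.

c = 2.39 J/(g·°C)

q_gained = (223.2 × 4.27 + 51.4) × (61.5 − 15.6) = 46100 J
q_lost = 237.2 × c × (142.7 − 61.5) = 19260.64 c
Set equal: c = 46100 / 19260.64 = 2.39 J/(g·°C)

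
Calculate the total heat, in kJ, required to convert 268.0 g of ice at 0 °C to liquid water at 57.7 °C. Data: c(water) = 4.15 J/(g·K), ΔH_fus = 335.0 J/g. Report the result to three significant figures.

q = 154 kJ

q1 (melt at 0 °C): 268.0 × 335.0 = 89780 J
q2 (heat water 0.0→57.7 °C): 268.0 × 4.15 × 57.7 = 64174 J
Total: 89780 + 64174 = 153954 J = 154 kJ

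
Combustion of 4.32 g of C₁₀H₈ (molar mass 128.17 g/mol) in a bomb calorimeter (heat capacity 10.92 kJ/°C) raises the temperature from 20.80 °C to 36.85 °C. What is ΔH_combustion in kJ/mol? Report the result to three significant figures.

ΔT = 36.85 − 20.80 = 16.05 °C
q_cal = C_cal × ΔT = 10.92 × 16.05 = 175.266 kJ
n = 4.32 / 128.17 = 0.03371 mol
q_rxn = −q_cal = -175.266 kJ
ΔH = -175.266 / 0.03371 = -5199 kJ/mol

ΔH = -5200 kJ/mol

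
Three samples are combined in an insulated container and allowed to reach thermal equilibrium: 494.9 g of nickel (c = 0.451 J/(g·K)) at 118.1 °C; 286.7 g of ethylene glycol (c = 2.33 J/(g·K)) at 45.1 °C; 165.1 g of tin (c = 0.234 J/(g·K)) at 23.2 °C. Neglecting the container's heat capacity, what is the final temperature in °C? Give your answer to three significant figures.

T_f = 61.7 °C

Σ mᵢcᵢ(T − Tᵢ) = 0  ⇒  T = Σ mᵢcᵢTᵢ / Σ mᵢcᵢ
Σ mᵢcᵢ = 494.9×0.451 + 286.7×2.33 + 165.1×0.234 = 929.8443
Σ mᵢcᵢTᵢ = 223.1999×118.1 + 668.011×45.1 + 38.6334×23.2 = 57383
T = 57383 / 929.8443 = 61.71 °C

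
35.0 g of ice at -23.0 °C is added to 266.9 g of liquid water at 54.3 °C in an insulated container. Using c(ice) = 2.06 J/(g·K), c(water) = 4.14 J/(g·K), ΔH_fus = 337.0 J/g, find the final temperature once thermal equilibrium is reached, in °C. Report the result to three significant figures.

T_f = 37.2 °C

Heat to bring ice to 0 °C and melt it: q₁ = 35.0×2.06×23.0 + 35.0×337.0 = 13453 J
Heat the water can supply cooling to 0 °C: 266.9×4.14×54.3 = 59999.7 J > q₁, so all ice melts.
Energy balance: 266.9×4.14×(54.3 − T) = 13453 + 35.0×4.14×(T − 0)
1104.966(54.3 − T) = 13453 + 144.9 T
59999.7 − 13453 = 1249.866 T
T = 46546.7 / 1249.866 = 37.24 °C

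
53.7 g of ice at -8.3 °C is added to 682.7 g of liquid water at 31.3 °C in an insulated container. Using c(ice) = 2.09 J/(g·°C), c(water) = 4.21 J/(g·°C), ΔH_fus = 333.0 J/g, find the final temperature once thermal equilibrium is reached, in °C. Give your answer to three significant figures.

Heat to bring ice to 0 °C and melt it: q₁ = 53.7×2.09×8.3 + 53.7×333.0 = 18814 J
Heat the water can supply cooling to 0 °C: 682.7×4.21×31.3 = 89961.4 J > q₁, so all ice melts.
Energy balance: 682.7×4.21×(31.3 − T) = 18814 + 53.7×4.21×(T − 0)
2874.167(31.3 − T) = 18814 + 226.077 T
89961.4 − 18814 = 3100.244 T
T = 71147.4 / 3100.244 = 22.949 °C

T_f = 22.9 °C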